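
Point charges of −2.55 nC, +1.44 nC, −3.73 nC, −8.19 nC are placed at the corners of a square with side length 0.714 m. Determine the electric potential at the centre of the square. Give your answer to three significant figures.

-232 V

Electric potential is a scalar, so the contributions from each charge add algebraically: V = Σ kqᵢ/rᵢ.
The distance from each corner to the centre is a√2/2 = 0.505 m.
V = k[(-2.55×10⁻⁹)/(0.505) + (1.44×10⁻⁹)/(0.505) + (-3.73×10⁻⁹)/(0.505) + (-8.19×10⁻⁹)/(0.505)] = -232 V.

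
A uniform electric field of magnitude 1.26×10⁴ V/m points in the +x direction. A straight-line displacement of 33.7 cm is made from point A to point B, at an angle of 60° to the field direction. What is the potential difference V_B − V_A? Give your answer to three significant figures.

-2120 V

Only the component of displacement along E changes the potential: ΔV = −E·d·cosθ.
ΔV = −(1.26×10⁴ V/m)(0.337 m)cos60° = -2120 V.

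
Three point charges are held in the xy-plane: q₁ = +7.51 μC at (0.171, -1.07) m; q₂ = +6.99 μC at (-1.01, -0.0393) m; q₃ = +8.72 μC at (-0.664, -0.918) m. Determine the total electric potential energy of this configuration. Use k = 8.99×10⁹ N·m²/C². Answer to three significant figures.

1.57 J

The assembly work is the sum of pairwise potential energies, U = Σ_{i<j} kqᵢqⱼ/rᵢⱼ.
Pair separations: r₁₂ = 1.57 m, r₁₃ = 0.849 m, r₂₃ = 0.944 m.
U = (0.301) + (0.694) + (0.580) = 1.57 J.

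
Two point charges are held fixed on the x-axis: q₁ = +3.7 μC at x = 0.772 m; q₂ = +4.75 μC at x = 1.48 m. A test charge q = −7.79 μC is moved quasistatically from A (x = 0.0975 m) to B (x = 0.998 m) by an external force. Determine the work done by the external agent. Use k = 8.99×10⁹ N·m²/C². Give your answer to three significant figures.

-1.21 J

For quasistatic motion the external work equals the change in potential energy: W_ext = qΔV = q(V_B − V_A).
At A: distances to the source charges are 0.674 m, 1.38 m; V_A = Σ kqᵢ/rᵢ = 8.02×10⁴ V.
At B: distances to the source charges are 0.226 m, 0.482 m; V_B = Σ kqᵢ/rᵢ = 2.36×10⁵ V.
ΔV = V_B − V_A = 1.56×10⁵ V.
W_ext = qΔV = (-7.79×10⁻⁶ C)(1.56×10⁵ V) = -1.21 J.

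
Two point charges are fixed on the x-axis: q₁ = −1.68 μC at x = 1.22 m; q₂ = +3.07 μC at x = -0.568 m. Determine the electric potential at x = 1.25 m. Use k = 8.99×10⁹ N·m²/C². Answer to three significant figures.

-4.88×10⁵ V

Electric potential is a scalar, so the contributions from each charge add algebraically: V = Σ kqᵢ/rᵢ.
Distances from the field point to each charge: r₁ = 0.0300 m, r₂ = 1.82 m.
V = k[(-1.68×10⁻⁶)/(0.0300) + (3.07×10⁻⁶)/(1.82)] = -4.88×10⁵ V.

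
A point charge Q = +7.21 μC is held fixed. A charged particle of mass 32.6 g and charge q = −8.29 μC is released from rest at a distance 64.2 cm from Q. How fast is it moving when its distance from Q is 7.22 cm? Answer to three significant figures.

20.1 m/s

Only the electrostatic force acts, so mechanical energy is conserved: ½mv² = U₁ − U₂ = kQq(1/r₁ − 1/r₂).
U₁ − U₂ = (8.99×10⁹ N·m²/C²)(7.21×10⁻⁶ C)(-8.29×10⁻⁶ C)(1/0.642 − 1/0.0722) = 6.61 J.
v = √(2·6.61/0.0326) = 20.1 m/s.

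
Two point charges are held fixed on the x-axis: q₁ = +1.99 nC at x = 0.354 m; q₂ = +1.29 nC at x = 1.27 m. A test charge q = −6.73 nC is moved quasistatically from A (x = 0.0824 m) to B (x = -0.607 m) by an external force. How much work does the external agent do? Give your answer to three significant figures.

For quasistatic motion the external work equals the change in potential energy: W_ext = qΔV = q(V_B − V_A).
At A: distances to the source charges are 0.272 m, 1.19 m; V_A = Σ kqᵢ/rᵢ = 75.6 V.
At B: distances to the source charges are 0.961 m, 1.88 m; V_B = Σ kqᵢ/rᵢ = 24.8 V.
ΔV = V_B − V_A = -50.8 V.
W_ext = qΔV = (-6.73×10⁻⁹ C)(-50.8 V) = 3.42×10⁻⁷ J.

3.42×10⁻⁷ J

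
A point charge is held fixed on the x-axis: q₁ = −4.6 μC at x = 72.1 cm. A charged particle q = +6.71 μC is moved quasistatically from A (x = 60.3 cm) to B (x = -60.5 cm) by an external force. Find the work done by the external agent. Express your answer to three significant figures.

2.14 J

For quasistatic motion the external work equals the change in potential energy: W_ext = qΔV = q(V_B − V_A).
At A: distance to the source charge is 0.118 m; V_A = kq₁/r = -3.50×10⁵ V.
At B: distance to the source charge is 1.33 m; V_B = kq₁/r = -3.12×10⁴ V.
ΔV = V_B − V_A = 3.19×10⁵ V.
W_ext = qΔV = (6.71×10⁻⁶ C)(3.19×10⁵ V) = 2.14 J.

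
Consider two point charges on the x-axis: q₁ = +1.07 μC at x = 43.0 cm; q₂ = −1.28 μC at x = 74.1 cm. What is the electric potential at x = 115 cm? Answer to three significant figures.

-1.48×10⁴ V

Electric potential is a scalar, so the contributions from each charge add algebraically: V = Σ kqᵢ/rᵢ.
Distances from the field point to each charge: r₁ = 0.720 m, r₂ = 0.409 m.
V = k[(1.07×10⁻⁶)/(0.720) + (-1.28×10⁻⁶)/(0.409)] = -1.48×10⁴ V.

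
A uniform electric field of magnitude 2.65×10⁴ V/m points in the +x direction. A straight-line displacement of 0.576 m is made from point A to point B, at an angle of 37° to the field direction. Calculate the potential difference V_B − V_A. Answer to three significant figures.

Only the component of displacement along E changes the potential: ΔV = −E·d·cosθ.
ΔV = −(2.65×10⁴ V/m)(0.576 m)cos37° = -1.22×10⁴ V.

-1.22×10⁴ V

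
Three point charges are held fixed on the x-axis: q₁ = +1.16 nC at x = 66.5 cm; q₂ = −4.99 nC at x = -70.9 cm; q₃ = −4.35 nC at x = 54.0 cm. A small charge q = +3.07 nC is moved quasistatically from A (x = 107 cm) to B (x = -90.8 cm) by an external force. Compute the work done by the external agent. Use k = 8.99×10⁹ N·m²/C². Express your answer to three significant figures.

For quasistatic motion the external work equals the change in potential energy: W_ext = qΔV = q(V_B − V_A).
At A: distances to the source charges are 0.405 m, 1.78 m, 0.530 m; V_A = Σ kqᵢ/rᵢ = -73.3 V.
At B: distances to the source charges are 1.57 m, 0.199 m, 1.45 m; V_B = Σ kqᵢ/rᵢ = -246 V.
ΔV = V_B − V_A = -173 V.
W_ext = qΔV = (3.07×10⁻⁹ C)(-173 V) = -5.30×10⁻⁷ J.

-5.30×10⁻⁷ J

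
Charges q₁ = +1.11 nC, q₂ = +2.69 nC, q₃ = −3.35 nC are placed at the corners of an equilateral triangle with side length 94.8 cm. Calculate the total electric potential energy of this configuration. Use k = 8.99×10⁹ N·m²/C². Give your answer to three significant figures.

-9.24×10⁻⁸ J

The work to assemble the configuration equals its total potential energy, U = Σ kqᵢqⱼ/rᵢⱼ over all pairs.
All three pair separations equal the side length, 0.948 m.
U = (2.83×10⁻⁸) + (-3.53×10⁻⁸) + (-8.55×10⁻⁸) = -9.24×10⁻⁸ J.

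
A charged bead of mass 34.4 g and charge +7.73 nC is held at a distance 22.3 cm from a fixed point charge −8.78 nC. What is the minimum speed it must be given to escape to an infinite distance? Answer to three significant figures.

To just escape, total mechanical energy must reach zero at infinity: ½mv²_min + U = 0, so ½mv²_min = −U = |kQq|/r.
|U| = |kQq|/r = (8.99×10⁹ N·m²/C²)(8.78×10⁻⁹)(7.73×10⁻⁹)/(0.223) = 2.74×10⁻⁶ J.
v_min = √(2|U|/m) = √(2·2.74×10⁻⁶/0.0344) = 0.0126 m/s.

0.0126 m/s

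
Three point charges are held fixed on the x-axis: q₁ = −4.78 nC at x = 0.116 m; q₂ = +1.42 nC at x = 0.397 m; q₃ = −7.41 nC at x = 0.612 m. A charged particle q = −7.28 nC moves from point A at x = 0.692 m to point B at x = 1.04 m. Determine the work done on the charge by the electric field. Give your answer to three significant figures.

4.96×10⁻⁶ J

The work done by the electric force is W_field = −ΔU = −q(V_B − V_A) = q(V_A − V_B).
At A: distances to the source charges are 0.576 m, 0.295 m, 0.0800 m; V_A = Σ kqᵢ/rᵢ = -864 V.
At B: distances to the source charges are 0.924 m, 0.643 m, 0.428 m; V_B = Σ kqᵢ/rᵢ = -182 V.
ΔV = V_B − V_A = 682 V.
W_field = −qΔV = −(-7.28×10⁻⁹ C)(682 V) = 4.96×10⁻⁶ J.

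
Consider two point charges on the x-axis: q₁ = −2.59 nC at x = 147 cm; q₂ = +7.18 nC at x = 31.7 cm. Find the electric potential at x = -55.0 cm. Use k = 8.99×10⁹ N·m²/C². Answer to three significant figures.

Electric potential is a scalar, so the contributions from each charge add algebraically: V = Σ kqᵢ/rᵢ.
Distances from the field point to each charge: r₁ = 2.02 m, r₂ = 0.867 m.
V = k[(-2.59×10⁻⁹)/(2.02) + (7.18×10⁻⁹)/(0.867)] = 62.9 V.

62.9 V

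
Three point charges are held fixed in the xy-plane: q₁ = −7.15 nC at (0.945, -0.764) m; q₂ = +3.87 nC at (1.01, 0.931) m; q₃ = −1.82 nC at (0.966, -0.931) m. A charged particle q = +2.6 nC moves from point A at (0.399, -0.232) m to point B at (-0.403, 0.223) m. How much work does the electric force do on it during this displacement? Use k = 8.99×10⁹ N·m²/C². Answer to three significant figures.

-1.31×10⁻⁷ J

The work done by the electric force is W_field = −ΔU = −q(V_B − V_A) = q(V_A − V_B).
At A: distances to the source charges are 0.762 m, 1.31 m, 0.900 m; V_A = Σ kqᵢ/rᵢ = -76.0 V.
At B: distances to the source charges are 1.67 m, 1.58 m, 1.79 m; V_B = Σ kqᵢ/rᵢ = -25.6 V.
ΔV = V_B − V_A = 50.4 V.
W_field = −qΔV = −(2.60×10⁻⁹ C)(50.4 V) = -1.31×10⁻⁷ J.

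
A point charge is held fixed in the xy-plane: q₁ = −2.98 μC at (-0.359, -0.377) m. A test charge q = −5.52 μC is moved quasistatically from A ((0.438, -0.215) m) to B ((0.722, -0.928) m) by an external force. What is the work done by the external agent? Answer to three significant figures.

-0.0599 J

For quasistatic motion the external work equals the change in potential energy: W_ext = qΔV = q(V_B − V_A).
At A: distance to the source charge is 0.813 m; V_A = kq₁/r = -3.29×10⁴ V.
At B: distance to the source charge is 1.21 m; V_B = kq₁/r = -2.21×10⁴ V.
ΔV = V_B − V_A = 1.09×10⁴ V.
W_ext = qΔV = (-5.52×10⁻⁶ C)(1.09×10⁴ V) = -0.0599 J.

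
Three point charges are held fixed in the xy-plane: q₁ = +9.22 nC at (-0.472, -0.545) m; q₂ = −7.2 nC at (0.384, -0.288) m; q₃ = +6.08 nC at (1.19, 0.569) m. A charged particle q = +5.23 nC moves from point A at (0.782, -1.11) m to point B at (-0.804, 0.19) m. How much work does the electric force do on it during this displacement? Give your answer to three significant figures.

-3.04×10⁻⁷ J

The work done by the electric force is W_field = −ΔU = −q(V_B − V_A) = q(V_A − V_B).
At A: distances to the source charges are 1.38 m, 0.913 m, 1.73 m; V_A = Σ kqᵢ/rᵢ = 21.0 V.
At B: distances to the source charges are 0.807 m, 1.28 m, 2.03 m; V_B = Σ kqᵢ/rᵢ = 79.2 V.
ΔV = V_B − V_A = 58.1 V.
W_field = −qΔV = −(5.23×10⁻⁹ C)(58.1 V) = -3.04×10⁻⁷ J.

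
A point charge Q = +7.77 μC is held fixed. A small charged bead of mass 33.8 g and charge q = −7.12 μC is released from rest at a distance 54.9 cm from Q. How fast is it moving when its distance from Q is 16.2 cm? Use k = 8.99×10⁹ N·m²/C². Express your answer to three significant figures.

11.3 m/s

Only the electrostatic force acts, so mechanical energy is conserved: ½mv² = U₁ − U₂ = kQq(1/r₁ − 1/r₂).
U₁ − U₂ = (8.99×10⁹ N·m²/C²)(7.77×10⁻⁶ C)(-7.12×10⁻⁶ C)(1/0.549 − 1/0.162) = 2.16 J.
v = √(2·2.16/0.0338) = 11.3 m/s.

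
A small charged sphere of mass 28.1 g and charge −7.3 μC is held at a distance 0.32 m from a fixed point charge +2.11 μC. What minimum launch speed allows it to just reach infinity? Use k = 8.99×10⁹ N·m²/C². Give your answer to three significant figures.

5.55 m/s

To just escape, total mechanical energy must reach zero at infinity: ½mv²_min + U = 0, so ½mv²_min = −U = |kQq|/r.
|U| = |kQq|/r = (8.99×10⁹ N·m²/C²)(2.11×10⁻⁶)(7.30×10⁻⁶)/(0.320) = 0.433 J.
v_min = √(2|U|/m) = √(2·0.433/0.0281) = 5.55 m/s.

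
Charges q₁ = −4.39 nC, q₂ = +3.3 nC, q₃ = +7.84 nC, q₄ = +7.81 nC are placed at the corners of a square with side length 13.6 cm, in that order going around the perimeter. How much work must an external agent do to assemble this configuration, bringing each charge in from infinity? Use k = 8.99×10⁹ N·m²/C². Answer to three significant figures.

2.13×10⁻⁶ J

The assembly work is the sum of pairwise potential energies, U = Σ_{i<j} kqᵢqⱼ/rᵢⱼ.
The four side pairs have separation 0.136 m and the two diagonal pairs 0.192 m.
Summing all 6 pair terms gives U = 2.13×10⁻⁶ J.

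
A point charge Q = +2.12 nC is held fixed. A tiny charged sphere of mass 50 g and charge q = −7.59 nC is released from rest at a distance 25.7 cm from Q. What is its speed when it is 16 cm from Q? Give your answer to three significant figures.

3.69×10⁻³ m/s

Only the electrostatic force acts, so mechanical energy is conserved: ½mv² = U₁ − U₂ = kQq(1/r₁ − 1/r₂).
U₁ − U₂ = (8.99×10⁹ N·m²/C²)(2.12×10⁻⁹ C)(-7.59×10⁻⁹ C)(1/0.257 − 1/0.160) = 3.41×10⁻⁷ J.
v = √(2·3.41×10⁻⁷/0.0500) = 3.69×10⁻³ m/s.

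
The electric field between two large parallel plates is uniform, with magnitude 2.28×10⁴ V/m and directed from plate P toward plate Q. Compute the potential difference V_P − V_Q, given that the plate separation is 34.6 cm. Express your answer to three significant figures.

In a uniform field, potential decreases in the direction of E: ΔV = −E·d for a displacement d parallel to E.
Going from Q to P is a displacement of 34.6 cm opposite to the field, so V_P − V_Q = +Ed = 7890 V.

7890 V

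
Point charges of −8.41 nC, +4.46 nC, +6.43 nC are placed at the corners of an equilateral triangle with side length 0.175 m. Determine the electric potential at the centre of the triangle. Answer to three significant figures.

221 V

Electric potential is a scalar, so the contributions from each charge add algebraically: V = Σ kqᵢ/rᵢ.
The distance from each vertex to the centroid is a/√3 = 0.101 m.
V = k[(-8.41×10⁻⁹)/(0.101) + (4.46×10⁻⁹)/(0.101) + (6.43×10⁻⁹)/(0.101)] = 221 V.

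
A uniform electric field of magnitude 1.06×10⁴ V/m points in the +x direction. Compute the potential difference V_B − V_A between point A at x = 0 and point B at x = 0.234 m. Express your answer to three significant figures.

In a uniform field, potential decreases in the direction of E: V_B − V_A = −E·Δx.
V_B − V_A = −(1.06×10⁴ V/m)(0.234 m) = -2480 V.

-2480 V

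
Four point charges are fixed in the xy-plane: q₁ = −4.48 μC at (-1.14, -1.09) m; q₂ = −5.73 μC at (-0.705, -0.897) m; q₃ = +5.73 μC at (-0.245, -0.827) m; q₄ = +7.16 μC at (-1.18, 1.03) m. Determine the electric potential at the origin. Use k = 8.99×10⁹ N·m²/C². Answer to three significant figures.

The total potential is the scalar sum of each charge's contribution, V = Σ kqᵢ/rᵢ.
Distances from the field point to each charge: r₁ = 1.58 m, r₂ = 1.14 m, r₃ = 0.863 m, r₄ = 1.57 m.
V = k[(-4.48×10⁻⁶)/(1.58) + (-5.73×10⁻⁶)/(1.14) + (5.73×10⁻⁶)/(0.863) + (7.16×10⁻⁶)/(1.57)] = 3.01×10⁴ V.

3.01×10⁴ V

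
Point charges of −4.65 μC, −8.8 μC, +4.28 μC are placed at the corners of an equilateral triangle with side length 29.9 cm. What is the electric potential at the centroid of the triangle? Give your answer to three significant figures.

The total potential is the scalar sum of each charge's contribution, V = Σ kqᵢ/rᵢ.
The distance from each vertex to the centroid is a/√3 = 0.173 m.
V = k[(-4.65×10⁻⁶)/(0.173) + (-8.80×10⁻⁶)/(0.173) + (4.28×10⁻⁶)/(0.173)] = -4.78×10⁵ V.

-4.78×10⁵ V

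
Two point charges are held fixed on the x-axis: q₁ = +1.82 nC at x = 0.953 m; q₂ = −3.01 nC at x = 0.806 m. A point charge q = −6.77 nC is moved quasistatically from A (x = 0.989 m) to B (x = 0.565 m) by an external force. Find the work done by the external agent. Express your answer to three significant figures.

For quasistatic motion the external work equals the change in potential energy: W_ext = qΔV = q(V_B − V_A).
At A: distances to the source charges are 0.0360 m, 0.183 m; V_A = Σ kqᵢ/rᵢ = 307 V.
At B: distances to the source charges are 0.388 m, 0.241 m; V_B = Σ kqᵢ/rᵢ = -70.1 V.
ΔV = V_B − V_A = -377 V.
W_ext = qΔV = (-6.77×10⁻⁹ C)(-377 V) = 2.55×10⁻⁶ J.

2.55×10⁻⁶ J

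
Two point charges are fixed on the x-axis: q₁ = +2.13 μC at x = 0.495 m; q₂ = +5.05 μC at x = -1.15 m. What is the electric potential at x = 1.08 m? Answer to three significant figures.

5.31×10⁴ V

Electric potential is a scalar, so the contributions from each charge add algebraically: V = Σ kqᵢ/rᵢ.
Distances from the field point to each charge: r₁ = 0.585 m, r₂ = 2.23 m.
V = k[(2.13×10⁻⁶)/(0.585) + (5.05×10⁻⁶)/(2.23)] = 5.31×10⁴ V.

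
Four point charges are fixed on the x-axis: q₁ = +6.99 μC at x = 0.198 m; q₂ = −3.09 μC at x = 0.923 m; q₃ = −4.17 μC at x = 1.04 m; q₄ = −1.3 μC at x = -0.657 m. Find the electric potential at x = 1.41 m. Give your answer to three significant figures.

Electric potential is a scalar, so the contributions from each charge add algebraically: V = Σ kqᵢ/rᵢ.
Distances from the field point to each charge: r₁ = 1.21 m, r₂ = 0.487 m, r₃ = 0.370 m, r₄ = 2.07 m.
V = k[(6.99×10⁻⁶)/(1.21) + (-3.09×10⁻⁶)/(0.487) + (-4.17×10⁻⁶)/(0.370) + (-1.30×10⁻⁶)/(2.07)] = -1.12×10⁵ V.

-1.12×10⁵ V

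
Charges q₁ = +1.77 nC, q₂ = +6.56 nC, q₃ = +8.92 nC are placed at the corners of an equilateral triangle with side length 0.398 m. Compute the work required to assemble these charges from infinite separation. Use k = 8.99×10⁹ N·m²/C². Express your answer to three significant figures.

1.94×10⁻⁶ J

The work to assemble the configuration equals its total potential energy, U = Σ kqᵢqⱼ/rᵢⱼ over all pairs.
All three pair separations equal the side length, 0.398 m.
U = (2.62×10⁻⁷) + (3.57×10⁻⁷) + (1.32×10⁻⁶) = 1.94×10⁻⁶ J.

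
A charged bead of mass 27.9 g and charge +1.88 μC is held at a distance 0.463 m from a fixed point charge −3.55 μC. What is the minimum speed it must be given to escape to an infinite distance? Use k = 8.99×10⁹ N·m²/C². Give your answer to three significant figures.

To just escape, total mechanical energy must reach zero at infinity: ½mv²_min + U = 0, so ½mv²_min = −U = |kQq|/r.
|U| = |kQq|/r = (8.99×10⁹ N·m²/C²)(3.55×10⁻⁶)(1.88×10⁻⁶)/(0.463) = 0.130 J.
v_min = √(2|U|/m) = √(2·0.130/0.0279) = 3.05 m/s.

3.05 m/s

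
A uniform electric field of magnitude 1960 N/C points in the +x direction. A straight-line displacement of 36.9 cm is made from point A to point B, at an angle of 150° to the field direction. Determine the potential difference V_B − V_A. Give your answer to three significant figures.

Only the component of displacement along E changes the potential: ΔV = −E·d·cosθ.
ΔV = −(1960 V/m)(0.369 m)cos150° = 626 V.

626 V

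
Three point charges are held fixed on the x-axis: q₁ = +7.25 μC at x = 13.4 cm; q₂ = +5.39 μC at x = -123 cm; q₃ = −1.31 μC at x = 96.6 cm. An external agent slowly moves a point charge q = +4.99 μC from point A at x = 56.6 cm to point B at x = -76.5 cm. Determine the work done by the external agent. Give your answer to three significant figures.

0.107 J

For quasistatic motion the external work equals the change in potential energy: W_ext = qΔV = q(V_B − V_A).
At A: distances to the source charges are 0.432 m, 1.80 m, 0.400 m; V_A = Σ kqᵢ/rᵢ = 1.48×10⁵ V.
At B: distances to the source charges are 0.899 m, 0.465 m, 1.73 m; V_B = Σ kqᵢ/rᵢ = 1.70×10⁵ V.
ΔV = V_B − V_A = 2.15×10⁴ V.
W_ext = qΔV = (4.99×10⁻⁶ C)(2.15×10⁴ V) = 0.107 J.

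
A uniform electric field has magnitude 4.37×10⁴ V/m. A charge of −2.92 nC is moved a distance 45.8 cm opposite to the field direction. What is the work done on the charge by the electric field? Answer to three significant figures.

5.84×10⁻⁵ J

The potential change for a displacement 45.8 cm opposite to the field direction is ΔV = +Ed = 2.00×10⁴ V.
W_field = −qΔV = 5.84×10⁻⁵ J.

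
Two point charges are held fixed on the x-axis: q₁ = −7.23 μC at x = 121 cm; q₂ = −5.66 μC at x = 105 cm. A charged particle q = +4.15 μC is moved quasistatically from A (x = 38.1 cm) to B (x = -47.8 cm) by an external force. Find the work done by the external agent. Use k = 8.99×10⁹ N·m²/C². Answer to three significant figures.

0.343 J

For quasistatic motion the external work equals the change in potential energy: W_ext = qΔV = q(V_B − V_A).
At A: distances to the source charges are 0.829 m, 0.669 m; V_A = Σ kqᵢ/rᵢ = -1.54×10⁵ V.
At B: distances to the source charges are 1.69 m, 1.53 m; V_B = Σ kqᵢ/rᵢ = -7.18×10⁴ V.
ΔV = V_B − V_A = 8.27×10⁴ V.
W_ext = qΔV = (4.15×10⁻⁶ C)(8.27×10⁴ V) = 0.343 J.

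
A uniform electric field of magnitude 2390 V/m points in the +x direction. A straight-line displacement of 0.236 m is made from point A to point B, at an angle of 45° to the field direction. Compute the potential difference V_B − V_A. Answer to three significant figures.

-399 V

Only the component of displacement along E changes the potential: ΔV = −E·d·cosθ.
ΔV = −(2390 V/m)(0.236 m)cos45° = -399 V.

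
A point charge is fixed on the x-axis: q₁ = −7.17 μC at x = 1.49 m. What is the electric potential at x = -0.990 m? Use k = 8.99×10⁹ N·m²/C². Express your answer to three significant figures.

Electric potential is a scalar, so the contributions from each charge add algebraically: V = Σ kqᵢ/rᵢ.
V = k[(-7.17×10⁻⁶)/(2.48)] = -2.60×10⁴ V.

-2.60×10⁴ V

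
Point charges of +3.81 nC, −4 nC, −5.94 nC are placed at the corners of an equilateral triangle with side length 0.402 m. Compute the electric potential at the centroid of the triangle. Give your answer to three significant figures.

-237 V

The total potential is the scalar sum of each charge's contribution, V = Σ kqᵢ/rᵢ.
The distance from each vertex to the centroid is a/√3 = 0.232 m.
V = k[(3.81×10⁻⁹)/(0.232) + (-4.00×10⁻⁹)/(0.232) + (-5.94×10⁻⁹)/(0.232)] = -237 V.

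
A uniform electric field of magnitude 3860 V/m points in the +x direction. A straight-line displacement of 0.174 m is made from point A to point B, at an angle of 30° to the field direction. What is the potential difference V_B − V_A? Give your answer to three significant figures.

-582 V

Only the component of displacement along E changes the potential: ΔV = −E·d·cosθ.
ΔV = −(3860 V/m)(0.174 m)cos30° = -582 V.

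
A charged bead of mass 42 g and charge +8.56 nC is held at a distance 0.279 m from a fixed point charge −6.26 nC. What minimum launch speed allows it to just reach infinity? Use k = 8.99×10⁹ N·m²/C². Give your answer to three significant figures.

To just escape, total mechanical energy must reach zero at infinity: ½mv²_min + U = 0, so ½mv²_min = −U = |kQq|/r.
|U| = |kQq|/r = (8.99×10⁹ N·m²/C²)(6.26×10⁻⁹)(8.56×10⁻⁹)/(0.279) = 1.73×10⁻⁶ J.
v_min = √(2|U|/m) = √(2·1.73×10⁻⁶/0.0420) = 9.07×10⁻³ m/s.

9.07×10⁻³ m/s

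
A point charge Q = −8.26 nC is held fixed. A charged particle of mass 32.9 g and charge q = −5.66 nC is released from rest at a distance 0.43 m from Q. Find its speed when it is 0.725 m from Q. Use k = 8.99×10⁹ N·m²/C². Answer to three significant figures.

Only the electrostatic force acts, so mechanical energy is conserved: ½mv² = U₁ − U₂ = kQq(1/r₁ − 1/r₂).
U₁ − U₂ = (8.99×10⁹ N·m²/C²)(-8.26×10⁻⁹ C)(-5.66×10⁻⁹ C)(1/0.430 − 1/0.725) = 3.98×10⁻⁷ J.
v = √(2·3.98×10⁻⁷/0.0329) = 4.92×10⁻³ m/s.

4.92×10⁻³ m/s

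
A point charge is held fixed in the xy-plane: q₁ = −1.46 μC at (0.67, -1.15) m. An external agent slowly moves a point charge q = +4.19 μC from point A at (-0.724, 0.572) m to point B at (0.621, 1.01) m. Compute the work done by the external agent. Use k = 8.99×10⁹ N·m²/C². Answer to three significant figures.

For quasistatic motion the external work equals the change in potential energy: W_ext = qΔV = q(V_B − V_A).
At A: distance to the source charge is 2.22 m; V_A = kq₁/r = -5920 V.
At B: distance to the source charge is 2.16 m; V_B = kq₁/r = -6080 V.
ΔV = V_B − V_A = -151 V.
W_ext = qΔV = (4.19×10⁻⁶ C)(-151 V) = -6.31×10⁻⁴ J.

-6.31×10⁻⁴ J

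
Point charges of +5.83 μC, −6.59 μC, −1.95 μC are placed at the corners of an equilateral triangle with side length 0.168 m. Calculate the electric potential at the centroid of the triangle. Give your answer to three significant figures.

Electric potential is a scalar, so the contributions from each charge add algebraically: V = Σ kqᵢ/rᵢ.
The distance from each vertex to the centroid is a/√3 = 0.0970 m.
V = k[(5.83×10⁻⁶)/(0.0970) + (-6.59×10⁻⁶)/(0.0970) + (-1.95×10⁻⁶)/(0.0970)] = -2.51×10⁵ V.

-2.51×10⁵ V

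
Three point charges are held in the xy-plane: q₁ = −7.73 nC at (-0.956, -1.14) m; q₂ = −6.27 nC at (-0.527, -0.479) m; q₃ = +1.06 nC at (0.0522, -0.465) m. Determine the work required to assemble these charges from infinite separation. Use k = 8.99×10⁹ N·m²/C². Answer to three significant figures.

The assembly work is the sum of pairwise potential energies, U = Σ_{i<j} kqᵢqⱼ/rᵢⱼ.
Pair separations: r₁₂ = 0.788 m, r₁₃ = 1.21 m, r₂₃ = 0.579 m.
U = (5.53×10⁻⁷) + (-6.07×10⁻⁸) + (-1.03×10⁻⁷) = 3.89×10⁻⁷ J.

3.89×10⁻⁷ J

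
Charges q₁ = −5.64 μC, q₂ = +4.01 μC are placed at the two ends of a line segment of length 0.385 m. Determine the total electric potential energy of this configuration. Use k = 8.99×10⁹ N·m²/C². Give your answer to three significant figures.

The work to assemble the configuration equals its total potential energy, U = Σ kqᵢqⱼ/rᵢⱼ over all pairs.
The separation is r = 0.385 m.
U = (-0.528) = -0.528 J.

-0.528 J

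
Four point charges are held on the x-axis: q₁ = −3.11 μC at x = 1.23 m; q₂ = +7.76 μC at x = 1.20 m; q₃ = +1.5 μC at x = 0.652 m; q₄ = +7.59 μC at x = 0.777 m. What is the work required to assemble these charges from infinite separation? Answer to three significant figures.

-5.51 J

The work to assemble the configuration equals its total potential energy, U = Σ kqᵢqⱼ/rᵢⱼ over all pairs.
Pair separations: r₁₂ = 0.0300 m, r₁₃ = 0.578 m, r₁₄ = 0.453 m, r₂₃ = 0.548 m, r₂₄ = 0.423 m, r₃₄ = 0.125 m.
Summing all 6 pair terms gives U = -5.51 J.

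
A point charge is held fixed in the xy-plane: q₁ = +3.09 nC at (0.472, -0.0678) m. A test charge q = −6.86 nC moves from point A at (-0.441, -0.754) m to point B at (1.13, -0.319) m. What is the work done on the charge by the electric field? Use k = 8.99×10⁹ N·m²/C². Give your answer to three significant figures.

1.04×10⁻⁷ J

The work done by the electric force is W_field = −ΔU = −q(V_B − V_A) = q(V_A − V_B).
At A: distance to the source charge is 1.14 m; V_A = kq₁/r = 24.3 V.
At B: distance to the source charge is 0.704 m; V_B = kq₁/r = 39.4 V.
ΔV = V_B − V_A = 15.1 V.
W_field = −qΔV = −(-6.86×10⁻⁹ C)(15.1 V) = 1.04×10⁻⁷ J.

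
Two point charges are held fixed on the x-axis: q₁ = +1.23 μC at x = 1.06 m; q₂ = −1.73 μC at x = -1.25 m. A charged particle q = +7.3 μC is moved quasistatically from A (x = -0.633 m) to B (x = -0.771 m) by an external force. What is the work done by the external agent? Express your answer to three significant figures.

-0.0566 J

For quasistatic motion the external work equals the change in potential energy: W_ext = qΔV = q(V_B − V_A).
At A: distances to the source charges are 1.69 m, 0.617 m; V_A = Σ kqᵢ/rᵢ = -1.87×10⁴ V.
At B: distances to the source charges are 1.83 m, 0.479 m; V_B = Σ kqᵢ/rᵢ = -2.64×10⁴ V.
ΔV = V_B − V_A = -7750 V.
W_ext = qΔV = (7.30×10⁻⁶ C)(-7750 V) = -0.0566 J.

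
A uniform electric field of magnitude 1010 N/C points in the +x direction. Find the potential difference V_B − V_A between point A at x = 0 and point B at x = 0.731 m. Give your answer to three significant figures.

In a uniform field, potential decreases in the direction of E: V_B − V_A = −E·Δx.
V_B − V_A = −(1010 V/m)(0.731 m) = -738 V.

-738 V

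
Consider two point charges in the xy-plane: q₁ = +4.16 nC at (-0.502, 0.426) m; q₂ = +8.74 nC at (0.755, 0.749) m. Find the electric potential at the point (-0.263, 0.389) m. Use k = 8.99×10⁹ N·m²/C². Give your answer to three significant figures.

Electric potential is a scalar, so the contributions from each charge add algebraically: V = Σ kqᵢ/rᵢ.
Distances from the field point to each charge: r₁ = 0.242 m, r₂ = 1.08 m.
V = k[(4.16×10⁻⁹)/(0.242) + (8.74×10⁻⁹)/(1.08)] = 227 V.

227 V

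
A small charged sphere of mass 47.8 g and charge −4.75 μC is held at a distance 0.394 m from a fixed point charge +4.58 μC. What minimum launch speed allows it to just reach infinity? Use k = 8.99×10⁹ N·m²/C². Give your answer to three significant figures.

4.56 m/s

To just escape, total mechanical energy must reach zero at infinity: ½mv²_min + U = 0, so ½mv²_min = −U = |kQq|/r.
|U| = |kQq|/r = (8.99×10⁹ N·m²/C²)(4.58×10⁻⁶)(4.75×10⁻⁶)/(0.394) = 0.496 J.
v_min = √(2|U|/m) = √(2·0.496/0.0478) = 4.56 m/s.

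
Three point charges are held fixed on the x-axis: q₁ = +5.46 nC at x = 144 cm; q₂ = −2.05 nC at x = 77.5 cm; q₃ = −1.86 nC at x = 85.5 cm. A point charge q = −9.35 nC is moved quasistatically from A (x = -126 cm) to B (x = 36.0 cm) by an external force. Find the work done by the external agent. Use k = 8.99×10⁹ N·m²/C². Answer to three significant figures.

3.17×10⁻⁷ J

For quasistatic motion the external work equals the change in potential energy: W_ext = qΔV = q(V_B − V_A).
At A: distances to the source charges are 2.70 m, 2.04 m, 2.12 m; V_A = Σ kqᵢ/rᵢ = 1.22 V.
At B: distances to the source charges are 1.08 m, 0.415 m, 0.495 m; V_B = Σ kqᵢ/rᵢ = -32.7 V.
ΔV = V_B − V_A = -34.0 V.
W_ext = qΔV = (-9.35×10⁻⁹ C)(-34.0 V) = 3.17×10⁻⁷ J.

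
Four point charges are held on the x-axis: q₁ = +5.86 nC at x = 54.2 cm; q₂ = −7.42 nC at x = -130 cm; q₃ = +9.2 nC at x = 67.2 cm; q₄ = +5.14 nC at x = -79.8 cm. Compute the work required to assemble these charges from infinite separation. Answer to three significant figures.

The work to assemble the configuration equals its total potential energy, U = Σ kqᵢqⱼ/rᵢⱼ over all pairs.
Pair separations: r₁₂ = 1.84 m, r₁₃ = 0.130 m, r₁₄ = 1.34 m, r₂₃ = 1.97 m, r₂₄ = 0.502 m, r₃₄ = 1.47 m.
Summing all 6 pair terms gives U = 3.01×10⁻⁶ J.

3.01×10⁻⁶ J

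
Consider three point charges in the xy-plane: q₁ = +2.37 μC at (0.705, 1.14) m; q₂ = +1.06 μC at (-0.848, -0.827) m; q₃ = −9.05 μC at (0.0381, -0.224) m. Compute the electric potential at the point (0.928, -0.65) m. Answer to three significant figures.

-6.53×10⁴ V

Electric potential is a scalar, so the contributions from each charge add algebraically: V = Σ kqᵢ/rᵢ.
Distances from the field point to each charge: r₁ = 1.80 m, r₂ = 1.78 m, r₃ = 0.987 m.
V = k[(2.37×10⁻⁶)/(1.80) + (1.06×10⁻⁶)/(1.78) + (-9.05×10⁻⁶)/(0.987)] = -6.53×10⁴ V.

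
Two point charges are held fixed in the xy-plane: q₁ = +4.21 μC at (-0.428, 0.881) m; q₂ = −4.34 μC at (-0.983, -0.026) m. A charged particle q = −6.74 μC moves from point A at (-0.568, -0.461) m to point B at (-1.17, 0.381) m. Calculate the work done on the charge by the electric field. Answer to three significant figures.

-0.0537 J

The work done by the electric force is W_field = −ΔU = −q(V_B − V_A) = q(V_A − V_B).
At A: distances to the source charges are 1.35 m, 0.601 m; V_A = Σ kqᵢ/rᵢ = -3.68×10⁴ V.
At B: distances to the source charges are 0.895 m, 0.448 m; V_B = Σ kqᵢ/rᵢ = -4.48×10⁴ V.
ΔV = V_B − V_A = -7960 V.
W_field = −qΔV = −(-6.74×10⁻⁶ C)(-7960 V) = -0.0537 J.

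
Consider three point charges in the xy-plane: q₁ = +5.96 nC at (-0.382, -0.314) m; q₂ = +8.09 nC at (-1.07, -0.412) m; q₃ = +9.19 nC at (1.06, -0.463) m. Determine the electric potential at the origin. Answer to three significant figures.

The total potential is the scalar sum of each charge's contribution, V = Σ kqᵢ/rᵢ.
Distances from the field point to each charge: r₁ = 0.494 m, r₂ = 1.15 m, r₃ = 1.16 m.
V = k[(5.96×10⁻⁹)/(0.494) + (8.09×10⁻⁹)/(1.15) + (9.19×10⁻⁹)/(1.16)] = 243 V.

243 V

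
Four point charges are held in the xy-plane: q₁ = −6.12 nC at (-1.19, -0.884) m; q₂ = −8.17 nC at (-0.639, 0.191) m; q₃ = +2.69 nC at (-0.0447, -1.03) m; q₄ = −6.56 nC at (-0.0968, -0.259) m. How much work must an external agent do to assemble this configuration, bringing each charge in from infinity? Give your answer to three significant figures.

The work to assemble the configuration equals its total potential energy, U = Σ kqᵢqⱼ/rᵢⱼ over all pairs.
Pair separations: r₁₂ = 1.21 m, r₁₃ = 1.15 m, r₁₄ = 1.26 m, r₂₃ = 1.36 m, r₂₄ = 0.705 m, r₃₄ = 0.773 m.
Summing all 6 pair terms gives U = 8.64×10⁻⁷ J.

8.64×10⁻⁷ J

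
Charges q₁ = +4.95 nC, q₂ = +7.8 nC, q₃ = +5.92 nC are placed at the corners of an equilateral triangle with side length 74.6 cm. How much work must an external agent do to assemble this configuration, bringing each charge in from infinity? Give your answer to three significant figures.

The assembly work is the sum of pairwise potential energies, U = Σ_{i<j} kqᵢqⱼ/rᵢⱼ.
All three pair separations equal the side length, 0.746 m.
U = (4.65×10⁻⁷) + (3.53×10⁻⁷) + (5.56×10⁻⁷) = 1.37×10⁻⁶ J.

1.37×10⁻⁶ J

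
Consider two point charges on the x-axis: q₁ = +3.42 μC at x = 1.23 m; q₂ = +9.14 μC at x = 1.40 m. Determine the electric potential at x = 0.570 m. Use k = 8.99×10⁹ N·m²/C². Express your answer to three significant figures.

1.46×10⁵ V

The total potential is the scalar sum of each charge's contribution, V = Σ kqᵢ/rᵢ.
Distances from the field point to each charge: r₁ = 0.660 m, r₂ = 0.830 m.
V = k[(3.42×10⁻⁶)/(0.660) + (9.14×10⁻⁶)/(0.830)] = 1.46×10⁵ V.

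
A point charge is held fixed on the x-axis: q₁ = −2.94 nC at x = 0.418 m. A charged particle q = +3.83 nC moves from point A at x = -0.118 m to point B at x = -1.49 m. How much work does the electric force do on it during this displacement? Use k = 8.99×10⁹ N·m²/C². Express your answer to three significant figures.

The work done by the electric force is W_field = −ΔU = −q(V_B − V_A) = q(V_A − V_B).
At A: distance to the source charge is 0.536 m; V_A = kq₁/r = -49.3 V.
At B: distance to the source charge is 1.91 m; V_B = kq₁/r = -13.9 V.
ΔV = V_B − V_A = 35.5 V.
W_field = −qΔV = −(3.83×10⁻⁹ C)(35.5 V) = -1.36×10⁻⁷ J.

-1.36×10⁻⁷ J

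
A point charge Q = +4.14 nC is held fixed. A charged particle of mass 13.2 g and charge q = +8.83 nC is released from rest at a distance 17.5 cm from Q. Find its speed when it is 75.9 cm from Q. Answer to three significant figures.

Only the electrostatic force acts, so mechanical energy is conserved: ½mv² = U₁ − U₂ = kQq(1/r₁ − 1/r₂).
U₁ − U₂ = (8.99×10⁹ N·m²/C²)(4.14×10⁻⁹ C)(8.83×10⁻⁹ C)(1/0.175 − 1/0.759) = 1.44×10⁻⁶ J.
v = √(2·1.44×10⁻⁶/0.0132) = 0.0148 m/s.

0.0148 m/s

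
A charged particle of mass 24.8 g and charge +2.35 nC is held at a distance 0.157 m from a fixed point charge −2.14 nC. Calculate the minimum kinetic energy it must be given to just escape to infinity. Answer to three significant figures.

2.88×10⁻⁷ J

To just escape, total mechanical energy must reach zero at infinity: ½mv²_min + U = 0, so ½mv²_min = −U = |kQq|/r.
|U| = |kQq|/r = (8.99×10⁹ N·m²/C²)(2.14×10⁻⁹)(2.35×10⁻⁹)/(0.157) = 2.88×10⁻⁷ J.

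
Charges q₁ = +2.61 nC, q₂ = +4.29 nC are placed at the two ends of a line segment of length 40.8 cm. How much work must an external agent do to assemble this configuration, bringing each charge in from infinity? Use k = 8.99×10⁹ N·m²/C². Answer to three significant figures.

The work to assemble the configuration equals its total potential energy, U = Σ kqᵢqⱼ/rᵢⱼ over all pairs.
The separation is r = 0.408 m.
U = (2.47×10⁻⁷) = 2.47×10⁻⁷ J.

2.47×10⁻⁷ J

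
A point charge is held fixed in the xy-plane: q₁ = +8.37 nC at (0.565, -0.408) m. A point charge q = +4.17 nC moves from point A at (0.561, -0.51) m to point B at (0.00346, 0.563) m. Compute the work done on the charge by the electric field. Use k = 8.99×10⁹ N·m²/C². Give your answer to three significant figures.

2.79×10⁻⁶ J

The work done by the electric force is W_field = −ΔU = −q(V_B − V_A) = q(V_A − V_B).
At A: distance to the source charge is 0.102 m; V_A = kq₁/r = 737 V.
At B: distance to the source charge is 1.12 m; V_B = kq₁/r = 67.1 V.
ΔV = V_B − V_A = -670 V.
W_field = −qΔV = −(4.17×10⁻⁹ C)(-670 V) = 2.79×10⁻⁶ J.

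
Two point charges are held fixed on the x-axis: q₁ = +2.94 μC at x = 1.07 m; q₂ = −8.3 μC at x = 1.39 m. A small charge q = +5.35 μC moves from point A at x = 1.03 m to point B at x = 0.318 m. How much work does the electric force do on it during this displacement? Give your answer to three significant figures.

2.61 J

The work done by the electric force is W_field = −ΔU = −q(V_B − V_A) = q(V_A − V_B).
At A: distances to the source charges are 0.0400 m, 0.360 m; V_A = Σ kqᵢ/rᵢ = 4.53×10⁵ V.
At B: distances to the source charges are 0.752 m, 1.07 m; V_B = Σ kqᵢ/rᵢ = -3.45×10⁴ V.
ΔV = V_B − V_A = -4.88×10⁵ V.
W_field = −qΔV = −(5.35×10⁻⁶ C)(-4.88×10⁵ V) = 2.61 J.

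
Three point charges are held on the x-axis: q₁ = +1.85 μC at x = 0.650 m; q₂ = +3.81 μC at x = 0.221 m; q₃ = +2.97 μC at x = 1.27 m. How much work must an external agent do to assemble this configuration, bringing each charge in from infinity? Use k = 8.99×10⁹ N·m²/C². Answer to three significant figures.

The work to assemble the configuration equals its total potential energy, U = Σ kqᵢqⱼ/rᵢⱼ over all pairs.
Pair separations: r₁₂ = 0.429 m, r₁₃ = 0.620 m, r₂₃ = 1.05 m.
U = (0.148) + (0.0797) + (0.0970) = 0.324 J.

0.324 J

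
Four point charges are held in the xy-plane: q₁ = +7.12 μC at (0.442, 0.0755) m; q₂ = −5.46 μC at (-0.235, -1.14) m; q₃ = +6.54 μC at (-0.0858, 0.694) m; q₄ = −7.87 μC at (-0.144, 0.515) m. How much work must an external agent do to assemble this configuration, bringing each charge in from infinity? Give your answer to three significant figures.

-2.82 J

The assembly work is the sum of pairwise potential energies, U = Σ_{i<j} kqᵢqⱼ/rᵢⱼ.
Pair separations: r₁₂ = 1.39 m, r₁₃ = 0.813 m, r₁₄ = 0.732 m, r₂₃ = 1.84 m, r₂₄ = 1.66 m, r₃₄ = 0.188 m.
Summing all 6 pair terms gives U = -2.82 J.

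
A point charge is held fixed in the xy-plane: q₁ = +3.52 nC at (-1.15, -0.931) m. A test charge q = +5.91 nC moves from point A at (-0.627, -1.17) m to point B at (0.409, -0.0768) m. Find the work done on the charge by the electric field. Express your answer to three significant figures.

2.20×10⁻⁷ J

The work done by the electric force is W_field = −ΔU = −q(V_B − V_A) = q(V_A − V_B).
At A: distance to the source charge is 0.575 m; V_A = kq₁/r = 55.0 V.
At B: distance to the source charge is 1.78 m; V_B = kq₁/r = 17.8 V.
ΔV = V_B − V_A = -37.2 V.
W_field = −qΔV = −(5.91×10⁻⁹ C)(-37.2 V) = 2.20×10⁻⁷ J.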